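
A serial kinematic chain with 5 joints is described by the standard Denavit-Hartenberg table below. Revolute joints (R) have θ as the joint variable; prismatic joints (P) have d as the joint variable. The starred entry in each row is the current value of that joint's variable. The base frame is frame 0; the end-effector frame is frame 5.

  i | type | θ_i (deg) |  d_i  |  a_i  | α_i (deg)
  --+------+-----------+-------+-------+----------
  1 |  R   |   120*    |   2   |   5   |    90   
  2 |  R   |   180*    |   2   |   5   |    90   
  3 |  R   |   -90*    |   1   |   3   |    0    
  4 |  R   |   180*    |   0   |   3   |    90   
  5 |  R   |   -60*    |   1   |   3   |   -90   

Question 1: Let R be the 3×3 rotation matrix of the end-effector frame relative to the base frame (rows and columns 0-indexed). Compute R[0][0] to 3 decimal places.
0.433

End-effector x-axis (col 0 of R) = (0.4330,0.2500,-0.8660)
R[0][0] = 0.4330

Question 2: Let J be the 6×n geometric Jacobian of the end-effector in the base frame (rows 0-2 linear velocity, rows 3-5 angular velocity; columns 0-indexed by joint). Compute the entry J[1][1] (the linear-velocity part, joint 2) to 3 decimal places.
1.384

axis z_1 = (0.8660,0.5000,0.0000); lever o_n−o_1 = (6.0311,-3.4462,-1.5981)
cross product → J_v[:, 1] = (-0.7990,1.3840,-6.0000)
J_ω[:, 1] = z_1
entry J[1][1] = 1.3840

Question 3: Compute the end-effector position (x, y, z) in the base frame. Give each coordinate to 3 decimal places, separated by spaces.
3.531 0.884 0.402

after link 1: o_1 = (-2.5000, 4.3301, 2.0000)
after link 2: o_2 = (1.7321, 1.0000, 2.0000)
after link 3: o_3 = (-0.8660, -0.5000, 3.0000)
after link 4: o_4 = (1.7321, 1.0000, 3.0000)
after link 5: o_5 = (3.5311, 0.8840, 0.4019)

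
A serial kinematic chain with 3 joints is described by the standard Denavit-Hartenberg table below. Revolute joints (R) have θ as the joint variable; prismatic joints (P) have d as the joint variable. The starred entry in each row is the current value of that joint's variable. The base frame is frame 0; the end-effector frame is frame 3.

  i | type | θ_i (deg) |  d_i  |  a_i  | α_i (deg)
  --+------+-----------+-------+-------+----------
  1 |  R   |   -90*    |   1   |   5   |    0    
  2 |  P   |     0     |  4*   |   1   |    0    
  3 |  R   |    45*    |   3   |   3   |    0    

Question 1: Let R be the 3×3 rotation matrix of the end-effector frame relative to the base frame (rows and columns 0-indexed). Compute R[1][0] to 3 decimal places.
-0.707

End-effector x-axis (col 0 of R) = (0.7071,-0.7071,0.0000)
R[1][0] = -0.7071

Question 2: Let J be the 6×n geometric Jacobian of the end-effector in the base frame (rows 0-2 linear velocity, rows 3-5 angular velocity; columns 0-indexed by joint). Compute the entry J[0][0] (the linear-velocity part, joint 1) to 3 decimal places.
axis z_0 = ẑ; lever o_n−o_0 = (2.1213,-8.1213,8.0000)
cross product → J_v[:, 0] = (8.1213,2.1213,-0.0000)
J_ω[:, 0] = z_0
entry J[0][0] = 8.1213

8.121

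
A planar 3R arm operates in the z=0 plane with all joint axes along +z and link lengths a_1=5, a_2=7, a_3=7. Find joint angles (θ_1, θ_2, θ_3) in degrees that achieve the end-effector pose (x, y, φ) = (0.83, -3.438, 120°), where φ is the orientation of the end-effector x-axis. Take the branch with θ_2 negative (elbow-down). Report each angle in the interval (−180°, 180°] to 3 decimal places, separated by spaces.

wrist centre = target − a_3·(cos φ, sin φ) = (4.3300, -9.5002)
cos θ_2 = (109.0023−5²−7²)/(2·5·7) = 0.5000; θ_2 = -59.9978° (elbow-down)
β = atan2(-9.5002,4.3300) = -65.4974°; ψ = atan2(-6.0620,8.5002) = -35.4951°
θ_1 = β − ψ = -30.0024°
θ_3 = φ − θ_1 − θ_2 = -149.9998° (wrapped to (-180°,180°])

-30.002 -59.998 -150.000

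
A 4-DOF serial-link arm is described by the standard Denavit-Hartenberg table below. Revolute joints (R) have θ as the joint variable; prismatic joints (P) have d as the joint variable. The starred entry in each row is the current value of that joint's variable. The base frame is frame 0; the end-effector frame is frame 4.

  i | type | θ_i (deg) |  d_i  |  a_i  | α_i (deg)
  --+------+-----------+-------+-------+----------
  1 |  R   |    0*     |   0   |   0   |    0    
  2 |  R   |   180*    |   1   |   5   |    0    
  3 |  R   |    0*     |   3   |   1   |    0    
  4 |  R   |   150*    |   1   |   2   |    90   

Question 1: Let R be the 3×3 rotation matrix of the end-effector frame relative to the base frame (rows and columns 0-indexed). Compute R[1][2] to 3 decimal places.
End-effector z-axis (col 2 of R) = (-0.5000,-0.8660,0.0000)
R[1][2] = -0.8660

-0.866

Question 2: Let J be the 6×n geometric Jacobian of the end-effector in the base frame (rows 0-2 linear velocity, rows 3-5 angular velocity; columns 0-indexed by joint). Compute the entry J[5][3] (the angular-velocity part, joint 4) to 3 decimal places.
1.000

axis z_3 = (0.0000,0.0000,1.0000); lever o_n−o_3 = (1.7321,-1.0000,1.0000)
cross product → J_v[:, 3] = (1.0000,1.7321,-0.0000)
J_ω[:, 3] = z_3
entry J[5][3] = 1.0000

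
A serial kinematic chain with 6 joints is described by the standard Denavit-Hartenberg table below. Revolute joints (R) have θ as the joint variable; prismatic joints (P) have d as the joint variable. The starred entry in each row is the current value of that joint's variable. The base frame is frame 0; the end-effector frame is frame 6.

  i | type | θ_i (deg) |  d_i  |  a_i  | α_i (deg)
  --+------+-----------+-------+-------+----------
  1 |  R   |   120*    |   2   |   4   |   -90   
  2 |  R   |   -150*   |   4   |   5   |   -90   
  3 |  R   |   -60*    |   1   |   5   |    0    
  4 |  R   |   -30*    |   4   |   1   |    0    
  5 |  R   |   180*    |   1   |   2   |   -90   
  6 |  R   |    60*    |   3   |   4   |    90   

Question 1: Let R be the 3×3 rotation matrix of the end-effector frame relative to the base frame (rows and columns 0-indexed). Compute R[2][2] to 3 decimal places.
End-effector z-axis (col 2 of R) = (0.6250,0.6495,0.4330)
R[2][2] = 0.4330

0.433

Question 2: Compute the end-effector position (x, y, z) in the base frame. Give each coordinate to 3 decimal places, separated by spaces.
after link 1: o_1 = (-2.0000, 3.4641, 2.0000)
after link 2: o_2 = (-3.2990, -2.2859, 4.5000)
after link 3: o_3 = (-6.2165, -5.8929, 6.6160)
after link 4: o_4 = (-8.0825, -4.6609, 10.0801)
after link 5: o_5 = (-6.6005, -3.2279, 10.9462)
after link 6: o_6 = (-5.3014, -1.4779, 6.4462)

-5.301 -1.478 6.446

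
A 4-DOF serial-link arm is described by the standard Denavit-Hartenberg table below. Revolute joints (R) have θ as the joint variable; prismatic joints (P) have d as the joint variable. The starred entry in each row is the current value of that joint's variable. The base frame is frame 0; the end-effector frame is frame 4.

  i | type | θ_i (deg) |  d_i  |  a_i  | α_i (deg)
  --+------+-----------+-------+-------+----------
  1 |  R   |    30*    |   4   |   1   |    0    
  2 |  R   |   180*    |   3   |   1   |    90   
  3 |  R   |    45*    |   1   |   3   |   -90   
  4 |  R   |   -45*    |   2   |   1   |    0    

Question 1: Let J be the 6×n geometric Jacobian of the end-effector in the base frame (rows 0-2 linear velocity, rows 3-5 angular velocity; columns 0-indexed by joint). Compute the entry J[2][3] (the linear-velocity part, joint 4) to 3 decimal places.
axis z_3 = (0.6124,0.3536,0.7071); lever o_n−o_3 = (0.4382,1.0695,1.9142)
cross product → J_v[:, 3] = (-0.0795,-0.8624,0.5000)
J_ω[:, 3] = z_3
entry J[2][3] = 0.5000

0.500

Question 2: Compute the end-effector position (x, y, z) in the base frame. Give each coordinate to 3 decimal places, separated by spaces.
after link 1: o_1 = (0.8660, 0.5000, 4.0000)
after link 2: o_2 = (-0.0000, 0.0000, 7.0000)
after link 3: o_3 = (-2.3371, -0.1946, 9.1213)
after link 4: o_4 = (-1.8989, 0.8748, 11.0355)

-1.899 0.875 11.036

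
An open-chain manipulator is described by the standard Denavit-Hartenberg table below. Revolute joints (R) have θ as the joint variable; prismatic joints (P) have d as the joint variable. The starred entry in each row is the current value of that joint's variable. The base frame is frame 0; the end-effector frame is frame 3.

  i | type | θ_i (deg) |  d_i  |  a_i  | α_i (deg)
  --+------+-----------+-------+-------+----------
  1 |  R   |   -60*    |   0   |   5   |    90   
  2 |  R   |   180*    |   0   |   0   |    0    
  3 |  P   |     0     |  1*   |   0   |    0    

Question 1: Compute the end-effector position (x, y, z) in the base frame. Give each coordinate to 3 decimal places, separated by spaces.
after link 1: o_1 = (2.5000, -4.3301, 0.0000)
after link 2: o_2 = (2.5000, -4.3301, 0.0000)
after link 3: o_3 = (1.6340, -4.8301, 0.0000)

1.634 -4.830 0.000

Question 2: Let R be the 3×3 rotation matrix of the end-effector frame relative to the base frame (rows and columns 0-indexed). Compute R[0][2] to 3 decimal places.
End-effector z-axis (col 2 of R) = (-0.8660,-0.5000,0.0000)
R[0][2] = -0.8660

-0.866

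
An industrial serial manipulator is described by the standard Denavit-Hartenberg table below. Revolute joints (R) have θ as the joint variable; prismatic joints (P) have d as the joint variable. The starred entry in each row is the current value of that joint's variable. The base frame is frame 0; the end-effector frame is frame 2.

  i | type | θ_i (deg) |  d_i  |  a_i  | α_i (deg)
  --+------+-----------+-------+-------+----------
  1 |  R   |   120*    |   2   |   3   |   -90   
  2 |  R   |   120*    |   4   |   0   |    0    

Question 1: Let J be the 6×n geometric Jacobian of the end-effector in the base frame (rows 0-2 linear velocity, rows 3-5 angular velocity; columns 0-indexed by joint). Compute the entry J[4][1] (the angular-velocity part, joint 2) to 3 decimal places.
-0.500

axis z_1 = (-0.8660,-0.5000,0.0000); lever o_n−o_1 = (-3.4641,-2.0000,0.0000)
cross product → J_v[:, 1] = (-0.0000,0.0000,-0.0000)
J_ω[:, 1] = z_1
entry J[4][1] = -0.5000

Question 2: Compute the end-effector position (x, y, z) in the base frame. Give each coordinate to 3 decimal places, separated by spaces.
after link 1: o_1 = (-1.5000, 2.5981, 2.0000)
after link 2: o_2 = (-4.9641, 0.5981, 2.0000)

-4.964 0.598 2.000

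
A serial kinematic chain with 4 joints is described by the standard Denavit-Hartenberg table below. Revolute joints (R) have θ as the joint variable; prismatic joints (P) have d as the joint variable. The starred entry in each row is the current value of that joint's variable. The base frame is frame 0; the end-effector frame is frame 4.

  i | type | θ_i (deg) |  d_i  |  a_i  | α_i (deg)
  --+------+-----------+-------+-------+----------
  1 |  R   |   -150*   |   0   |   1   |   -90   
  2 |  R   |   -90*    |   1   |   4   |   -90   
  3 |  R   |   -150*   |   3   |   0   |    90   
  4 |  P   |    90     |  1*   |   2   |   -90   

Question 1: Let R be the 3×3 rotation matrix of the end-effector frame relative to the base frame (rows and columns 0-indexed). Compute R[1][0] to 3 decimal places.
End-effector x-axis (col 0 of R) = (-0.8660,-0.5000,-0.0000)
R[1][0] = -0.5000

-0.500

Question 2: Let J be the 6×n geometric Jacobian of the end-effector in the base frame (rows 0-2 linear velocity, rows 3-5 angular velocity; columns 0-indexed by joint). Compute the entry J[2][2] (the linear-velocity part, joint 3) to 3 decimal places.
axis z_2 = (-0.8660,-0.5000,-0.0000); lever o_n−o_2 = (-4.7631,-1.7500,-0.5000)
cross product → J_v[:, 2] = (0.2500,-0.4330,-0.8660)
J_ω[:, 2] = z_2
entry J[2][2] = -0.8660

-0.866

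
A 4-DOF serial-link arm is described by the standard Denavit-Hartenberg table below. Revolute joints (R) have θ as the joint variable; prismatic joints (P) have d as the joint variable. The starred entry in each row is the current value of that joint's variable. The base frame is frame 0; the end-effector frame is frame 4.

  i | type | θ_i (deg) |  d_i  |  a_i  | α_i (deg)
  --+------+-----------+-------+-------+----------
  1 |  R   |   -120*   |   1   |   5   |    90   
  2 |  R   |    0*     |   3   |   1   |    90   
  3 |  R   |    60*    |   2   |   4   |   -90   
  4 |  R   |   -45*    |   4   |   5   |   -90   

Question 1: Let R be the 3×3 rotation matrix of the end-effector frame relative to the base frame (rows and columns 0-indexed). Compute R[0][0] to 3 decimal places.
End-effector x-axis (col 0 of R) = (-0.7071,-0.0000,-0.7071)
R[0][0] = -0.7071

-0.707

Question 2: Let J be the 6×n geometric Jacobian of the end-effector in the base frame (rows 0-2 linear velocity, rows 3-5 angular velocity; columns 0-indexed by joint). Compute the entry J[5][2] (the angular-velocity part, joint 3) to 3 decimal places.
axis z_2 = (-0.0000,0.0000,-1.0000); lever o_n−o_2 = (-7.5355,4.0000,-5.5355)
cross product → J_v[:, 2] = (4.0000,7.5355,0.0000)
J_ω[:, 2] = z_2
entry J[5][2] = -1.0000

-1.000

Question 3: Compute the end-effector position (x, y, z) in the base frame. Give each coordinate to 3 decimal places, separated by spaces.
after link 1: o_1 = (-2.5000, -4.3301, 1.0000)
after link 2: o_2 = (-5.5981, -3.6962, 1.0000)
after link 3: o_3 = (-9.5981, -3.6962, -1.0000)
after link 4: o_4 = (-13.1336, 0.3038, -4.5355)

-13.134 0.304 -4.536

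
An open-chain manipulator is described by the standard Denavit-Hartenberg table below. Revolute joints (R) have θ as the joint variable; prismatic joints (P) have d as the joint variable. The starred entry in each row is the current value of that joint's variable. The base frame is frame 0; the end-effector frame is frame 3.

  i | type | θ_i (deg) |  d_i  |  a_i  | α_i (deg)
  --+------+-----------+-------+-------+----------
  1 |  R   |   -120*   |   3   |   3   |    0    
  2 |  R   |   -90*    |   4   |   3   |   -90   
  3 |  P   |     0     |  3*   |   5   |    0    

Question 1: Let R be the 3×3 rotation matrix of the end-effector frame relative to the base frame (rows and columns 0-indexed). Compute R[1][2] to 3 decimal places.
End-effector z-axis (col 2 of R) = (-0.5000,-0.8660,0.0000)
R[1][2] = -0.8660

-0.866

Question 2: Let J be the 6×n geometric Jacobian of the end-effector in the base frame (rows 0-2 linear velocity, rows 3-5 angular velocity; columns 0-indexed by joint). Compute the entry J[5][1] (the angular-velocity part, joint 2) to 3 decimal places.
1.000

axis z_1 = (0.0000,0.0000,1.0000); lever o_n−o_1 = (-8.4282,1.4019,4.0000)
cross product → J_v[:, 1] = (-1.4019,-8.4282,0.0000)
J_ω[:, 1] = z_1
entry J[5][1] = 1.0000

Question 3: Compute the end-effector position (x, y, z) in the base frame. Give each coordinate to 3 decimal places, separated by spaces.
after link 1: o_1 = (-1.5000, -2.5981, 3.0000)
after link 2: o_2 = (-4.0981, -1.0981, 7.0000)
after link 3: o_3 = (-9.9282, -1.1962, 7.0000)

-9.928 -1.196 7.000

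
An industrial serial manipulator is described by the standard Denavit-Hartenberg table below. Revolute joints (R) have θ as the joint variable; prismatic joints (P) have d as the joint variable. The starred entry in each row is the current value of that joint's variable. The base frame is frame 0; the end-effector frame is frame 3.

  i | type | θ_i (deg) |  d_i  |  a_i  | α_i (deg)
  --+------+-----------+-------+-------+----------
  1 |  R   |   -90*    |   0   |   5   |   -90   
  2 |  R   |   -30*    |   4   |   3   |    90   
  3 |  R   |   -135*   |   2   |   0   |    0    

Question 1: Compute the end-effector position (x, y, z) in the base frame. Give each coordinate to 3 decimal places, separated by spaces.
4.000 -6.598 3.232

after link 1: o_1 = (0.0000, -5.0000, 0.0000)
after link 2: o_2 = (4.0000, -7.5981, 1.5000)
after link 3: o_3 = (4.0000, -6.5981, 3.2321)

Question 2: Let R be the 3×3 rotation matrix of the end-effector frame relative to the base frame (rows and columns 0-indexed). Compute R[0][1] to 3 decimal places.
-0.707

End-effector y-axis (col 1 of R) = (-0.7071,-0.6124,0.3536)
R[0][1] = -0.7071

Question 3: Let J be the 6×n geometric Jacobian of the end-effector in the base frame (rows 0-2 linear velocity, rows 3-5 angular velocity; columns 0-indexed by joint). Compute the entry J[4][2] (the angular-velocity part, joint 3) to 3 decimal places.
0.500

axis z_2 = (-0.0000,0.5000,0.8660); lever o_n−o_2 = (0.0000,1.0000,1.7321)
cross product → J_v[:, 2] = (0.0000,0.0000,-0.0000)
J_ω[:, 2] = z_2
entry J[4][2] = 0.5000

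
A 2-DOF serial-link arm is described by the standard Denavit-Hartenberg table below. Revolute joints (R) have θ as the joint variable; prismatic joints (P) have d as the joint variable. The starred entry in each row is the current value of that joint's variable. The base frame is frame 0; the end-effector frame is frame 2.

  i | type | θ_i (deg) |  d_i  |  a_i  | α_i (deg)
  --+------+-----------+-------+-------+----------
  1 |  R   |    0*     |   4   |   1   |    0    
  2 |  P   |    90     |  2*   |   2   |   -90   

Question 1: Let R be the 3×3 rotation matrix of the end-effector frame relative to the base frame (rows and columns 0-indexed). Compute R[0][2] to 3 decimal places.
End-effector z-axis (col 2 of R) = (-1.0000,0.0000,0.0000)
R[0][2] = -1.0000

-1.000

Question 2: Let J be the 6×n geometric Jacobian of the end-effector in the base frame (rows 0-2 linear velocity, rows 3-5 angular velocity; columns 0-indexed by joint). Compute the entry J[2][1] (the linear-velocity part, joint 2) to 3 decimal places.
1.000

prismatic axis z_1 = (0.0000,0.0000,1.0000)
J_v[:, 1] = z_1; J_ω[:, 1] = (0,0,0)
entry J[2][1] = 1.0000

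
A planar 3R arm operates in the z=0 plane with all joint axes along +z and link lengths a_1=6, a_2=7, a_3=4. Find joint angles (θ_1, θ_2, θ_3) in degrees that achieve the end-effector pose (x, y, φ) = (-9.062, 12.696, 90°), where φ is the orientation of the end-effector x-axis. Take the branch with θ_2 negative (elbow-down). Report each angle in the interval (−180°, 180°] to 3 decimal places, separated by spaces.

wrist centre = target − a_3·(cos φ, sin φ) = (-9.0620, 8.6960)
cos θ_2 = (157.7403−6²−7²)/(2·6·7) = 0.8660; θ_2 = -30.0080° (elbow-down)
β = atan2(8.6960,-9.0620) = 136.1807°; ψ = atan2(-3.5008,12.0617) = -16.1851°
θ_1 = β − ψ = 152.3658°
θ_3 = φ − θ_1 − θ_2 = -32.3578° (wrapped to (-180°,180°])

152.366 -30.008 -32.358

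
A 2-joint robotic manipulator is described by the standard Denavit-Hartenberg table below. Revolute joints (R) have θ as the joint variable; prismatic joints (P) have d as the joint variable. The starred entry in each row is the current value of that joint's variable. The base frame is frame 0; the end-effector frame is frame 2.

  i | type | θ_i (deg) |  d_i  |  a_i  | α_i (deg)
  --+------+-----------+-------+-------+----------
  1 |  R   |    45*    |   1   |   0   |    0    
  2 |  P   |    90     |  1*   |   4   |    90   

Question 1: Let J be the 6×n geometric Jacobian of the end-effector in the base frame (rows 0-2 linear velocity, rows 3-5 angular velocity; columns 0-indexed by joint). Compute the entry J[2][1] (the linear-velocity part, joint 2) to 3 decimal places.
1.000

prismatic axis z_1 = (0.0000,0.0000,1.0000)
J_v[:, 1] = z_1; J_ω[:, 1] = (0,0,0)
entry J[2][1] = 1.0000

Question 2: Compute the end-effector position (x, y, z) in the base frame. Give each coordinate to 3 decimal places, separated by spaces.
after link 1: o_1 = (0.0000, 0.0000, 1.0000)
after link 2: o_2 = (-2.8284, 2.8284, 2.0000)

-2.828 2.828 2.000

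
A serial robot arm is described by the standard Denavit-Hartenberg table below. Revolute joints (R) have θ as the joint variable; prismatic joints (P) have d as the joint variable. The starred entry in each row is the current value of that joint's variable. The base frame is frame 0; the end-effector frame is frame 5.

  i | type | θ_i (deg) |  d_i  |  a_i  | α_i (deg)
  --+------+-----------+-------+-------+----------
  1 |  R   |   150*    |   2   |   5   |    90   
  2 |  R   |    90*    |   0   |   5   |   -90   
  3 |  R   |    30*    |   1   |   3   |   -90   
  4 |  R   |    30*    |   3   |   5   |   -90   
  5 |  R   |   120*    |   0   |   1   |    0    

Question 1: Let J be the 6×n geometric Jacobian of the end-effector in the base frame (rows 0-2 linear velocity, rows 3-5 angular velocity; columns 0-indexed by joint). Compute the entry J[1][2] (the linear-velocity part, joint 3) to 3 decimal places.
axis z_2 = (0.8660,-0.5000,0.0000); lever o_n−o_2 = (-3.7308,-3.9620,4.9061)
cross product → J_v[:, 2] = (-2.4530,-4.2488,-5.2966)
J_ω[:, 2] = z_2
entry J[1][2] = -4.2488

-4.249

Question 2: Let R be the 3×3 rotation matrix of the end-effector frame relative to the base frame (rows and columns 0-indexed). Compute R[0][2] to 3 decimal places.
End-effector z-axis (col 2 of R) = (-0.6250,0.6495,-0.4330)
R[0][2] = -0.6250

-0.625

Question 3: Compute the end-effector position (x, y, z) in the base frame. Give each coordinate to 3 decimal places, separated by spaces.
-8.061 -1.462 11.906

after link 1: o_1 = (-4.3301, 2.5000, 2.0000)
after link 2: o_2 = (-4.3301, 2.5000, 7.0000)
after link 3: o_3 = (-4.2141, 0.7010, 9.5981)
after link 4: o_4 = (-8.7607, -2.1740, 11.8481)
after link 5: o_5 = (-8.0610, -1.4620, 11.9061)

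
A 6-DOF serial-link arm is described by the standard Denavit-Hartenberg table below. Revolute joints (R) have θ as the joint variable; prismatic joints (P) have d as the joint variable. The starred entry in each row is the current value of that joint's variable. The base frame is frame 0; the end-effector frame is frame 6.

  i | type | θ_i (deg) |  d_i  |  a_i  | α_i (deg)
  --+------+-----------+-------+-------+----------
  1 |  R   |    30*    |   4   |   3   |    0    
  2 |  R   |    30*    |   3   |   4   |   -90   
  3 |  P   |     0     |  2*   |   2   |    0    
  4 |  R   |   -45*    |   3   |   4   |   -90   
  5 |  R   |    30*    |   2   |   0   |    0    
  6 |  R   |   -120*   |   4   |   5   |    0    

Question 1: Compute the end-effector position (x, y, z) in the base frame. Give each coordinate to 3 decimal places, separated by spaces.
after link 1: o_1 = (2.5981, 1.5000, 4.0000)
after link 2: o_2 = (4.5981, 4.9641, 7.0000)
after link 3: o_3 = (3.8660, 7.6962, 7.0000)
after link 4: o_4 = (2.6822, 11.6456, 9.8284)
after link 5: o_5 = (3.3893, 12.8704, 8.4142)
after link 6: o_6 = (0.4734, 17.8199, 5.5858)

0.473 17.820 5.586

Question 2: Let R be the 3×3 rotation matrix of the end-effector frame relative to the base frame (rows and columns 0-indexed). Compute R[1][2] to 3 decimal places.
End-effector z-axis (col 2 of R) = (0.3536,0.6124,-0.7071)
R[1][2] = 0.6124

0.612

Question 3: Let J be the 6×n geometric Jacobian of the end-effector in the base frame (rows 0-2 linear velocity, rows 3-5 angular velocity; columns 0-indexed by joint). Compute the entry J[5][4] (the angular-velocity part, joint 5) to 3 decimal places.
axis z_4 = (0.3536,0.6124,-0.7071); lever o_n−o_4 = (-2.2088,6.1742,-4.2426)
cross product → J_v[:, 4] = (1.7678,3.0619,3.5355)
J_ω[:, 4] = z_4
entry J[5][4] = -0.7071

-0.707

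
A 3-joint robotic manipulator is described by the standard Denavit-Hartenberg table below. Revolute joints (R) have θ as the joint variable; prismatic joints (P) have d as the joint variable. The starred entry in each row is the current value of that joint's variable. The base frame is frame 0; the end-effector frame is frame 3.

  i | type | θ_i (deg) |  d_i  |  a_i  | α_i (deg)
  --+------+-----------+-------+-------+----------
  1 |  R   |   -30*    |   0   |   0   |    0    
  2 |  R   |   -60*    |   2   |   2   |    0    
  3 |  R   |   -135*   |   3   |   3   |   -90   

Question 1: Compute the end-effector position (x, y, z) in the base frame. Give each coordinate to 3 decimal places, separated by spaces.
after link 1: o_1 = (0.0000, 0.0000, 0.0000)
after link 2: o_2 = (0.0000, -2.0000, 2.0000)
after link 3: o_3 = (-2.1213, 0.1213, 5.0000)

-2.121 0.121 5.000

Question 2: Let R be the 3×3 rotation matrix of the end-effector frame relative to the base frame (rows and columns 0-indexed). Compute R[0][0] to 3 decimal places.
-0.707

End-effector x-axis (col 0 of R) = (-0.7071,0.7071,0.0000)
R[0][0] = -0.7071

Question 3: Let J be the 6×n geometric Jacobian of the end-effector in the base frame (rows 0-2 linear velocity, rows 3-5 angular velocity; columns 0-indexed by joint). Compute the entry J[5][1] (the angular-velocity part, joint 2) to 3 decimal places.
axis z_1 = (0.0000,0.0000,1.0000); lever o_n−o_1 = (-2.1213,0.1213,5.0000)
cross product → J_v[:, 1] = (-0.1213,-2.1213,0.0000)
J_ω[:, 1] = z_1
entry J[5][1] = 1.0000

1.000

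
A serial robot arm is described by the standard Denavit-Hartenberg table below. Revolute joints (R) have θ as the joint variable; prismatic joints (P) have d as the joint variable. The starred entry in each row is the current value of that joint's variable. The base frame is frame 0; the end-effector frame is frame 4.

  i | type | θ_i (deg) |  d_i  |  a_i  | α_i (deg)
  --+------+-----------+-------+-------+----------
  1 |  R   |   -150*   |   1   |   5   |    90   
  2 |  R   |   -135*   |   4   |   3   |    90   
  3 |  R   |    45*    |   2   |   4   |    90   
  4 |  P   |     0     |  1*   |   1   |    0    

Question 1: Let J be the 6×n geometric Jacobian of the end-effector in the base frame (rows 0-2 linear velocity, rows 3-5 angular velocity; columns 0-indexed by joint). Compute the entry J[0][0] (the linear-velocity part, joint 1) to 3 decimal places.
axis z_0 = ẑ; lever o_n−o_0 = (-2.0844,6.6814,-2.7071)
cross product → J_v[:, 0] = (-6.6814,-2.0844,0.0000)
J_ω[:, 0] = z_0
entry J[0][0] = -6.6814

-6.681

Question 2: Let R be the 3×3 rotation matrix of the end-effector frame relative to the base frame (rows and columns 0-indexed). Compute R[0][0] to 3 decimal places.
End-effector x-axis (col 0 of R) = (0.0795,0.8624,-0.5000)
R[0][0] = 0.0795

0.079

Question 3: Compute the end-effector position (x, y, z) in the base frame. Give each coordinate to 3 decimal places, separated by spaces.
-2.084 6.681 -2.707

after link 1: o_1 = (-4.3301, -2.5000, 1.0000)
after link 2: o_2 = (-4.4930, 2.0248, -1.1213)
after link 3: o_3 = (-2.9504, 6.1814, -1.7071)
after link 4: o_4 = (-2.0844, 6.6814, -2.7071)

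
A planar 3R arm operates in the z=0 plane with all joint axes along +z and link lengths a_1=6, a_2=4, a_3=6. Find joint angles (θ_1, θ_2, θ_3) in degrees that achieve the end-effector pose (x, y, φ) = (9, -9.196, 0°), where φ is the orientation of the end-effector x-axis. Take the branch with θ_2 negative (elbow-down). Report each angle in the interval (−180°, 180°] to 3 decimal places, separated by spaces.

wrist centre = target − a_3·(cos φ, sin φ) = (3.0000, -9.1960)
cos θ_2 = (93.5664−6²−4²)/(2·6·4) = 0.8660; θ_2 = -30.0067° (elbow-down)
β = atan2(-9.1960,3.0000) = -71.9322°; ψ = atan2(-2.0004,9.4639) = -11.9351°
θ_1 = β − ψ = -59.9971°
θ_3 = φ − θ_1 − θ_2 = 90.0038° (wrapped to (-180°,180°])

-59.997 -30.007 90.004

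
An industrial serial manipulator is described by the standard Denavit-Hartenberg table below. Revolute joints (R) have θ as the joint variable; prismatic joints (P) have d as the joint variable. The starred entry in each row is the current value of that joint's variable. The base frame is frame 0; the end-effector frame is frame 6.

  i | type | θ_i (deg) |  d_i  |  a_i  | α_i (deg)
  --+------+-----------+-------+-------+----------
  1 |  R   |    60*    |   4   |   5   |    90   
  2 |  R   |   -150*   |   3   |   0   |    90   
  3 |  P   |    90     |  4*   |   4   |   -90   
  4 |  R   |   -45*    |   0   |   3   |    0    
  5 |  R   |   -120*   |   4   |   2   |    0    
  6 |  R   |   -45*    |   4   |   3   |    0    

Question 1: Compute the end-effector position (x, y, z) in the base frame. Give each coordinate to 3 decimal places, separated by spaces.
after link 1: o_1 = (2.5000, 4.3301, 4.0000)
after link 2: o_2 = (5.0981, 2.8301, 4.0000)
after link 3: o_3 = (7.5622, -0.9019, 7.4641)
after link 4: o_4 = (8.8690, -2.8811, 9.3012)
after link 5: o_5 = (8.7986, 0.8606, 11.7495)
after link 6: o_6 = (8.6556, 5.8092, 12.4505)

8.656 5.809 12.450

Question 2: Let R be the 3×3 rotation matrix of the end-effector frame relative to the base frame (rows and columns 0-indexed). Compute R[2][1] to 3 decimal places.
End-effector y-axis (col 1 of R) = (-0.6495,-0.1250,0.7500)
R[2][1] = 0.7500

0.750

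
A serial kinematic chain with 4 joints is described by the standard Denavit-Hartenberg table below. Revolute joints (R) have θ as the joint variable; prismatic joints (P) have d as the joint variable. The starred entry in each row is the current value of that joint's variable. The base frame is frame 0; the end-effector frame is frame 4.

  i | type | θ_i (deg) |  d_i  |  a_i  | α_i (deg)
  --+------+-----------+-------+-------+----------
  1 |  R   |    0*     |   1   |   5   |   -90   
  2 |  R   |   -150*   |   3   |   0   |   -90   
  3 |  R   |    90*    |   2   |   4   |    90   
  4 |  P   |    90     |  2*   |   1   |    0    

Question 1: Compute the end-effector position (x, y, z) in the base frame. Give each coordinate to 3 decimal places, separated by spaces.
after link 1: o_1 = (5.0000, 0.0000, 1.0000)
after link 2: o_2 = (5.0000, 3.0000, 1.0000)
after link 3: o_3 = (6.0000, -1.0000, 2.7321)
after link 4: o_4 = (4.7679, -1.0000, 4.5981)

4.768 -1.000 4.598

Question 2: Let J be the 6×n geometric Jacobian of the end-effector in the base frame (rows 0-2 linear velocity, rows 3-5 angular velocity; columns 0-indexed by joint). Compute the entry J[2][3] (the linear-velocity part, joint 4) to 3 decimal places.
prismatic axis z_3 = (-0.8660,0.0000,0.5000)
J_v[:, 3] = z_3; J_ω[:, 3] = (0,0,0)
entry J[2][3] = 0.5000

0.500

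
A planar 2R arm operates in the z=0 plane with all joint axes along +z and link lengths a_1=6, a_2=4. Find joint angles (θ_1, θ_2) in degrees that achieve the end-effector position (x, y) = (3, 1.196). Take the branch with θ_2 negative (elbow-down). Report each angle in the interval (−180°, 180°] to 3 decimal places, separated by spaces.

59.997 -150.001

cos θ_2 = (10.4304−6²−4²)/(2·6·4) = -0.8660; θ_2 = -150.0009° (elbow-down)
β = atan2(1.1960,3.0000) = 21.7355°; ψ = atan2(-1.9999,2.5359) = -38.2616°
θ_1 = β − ψ = 59.9971°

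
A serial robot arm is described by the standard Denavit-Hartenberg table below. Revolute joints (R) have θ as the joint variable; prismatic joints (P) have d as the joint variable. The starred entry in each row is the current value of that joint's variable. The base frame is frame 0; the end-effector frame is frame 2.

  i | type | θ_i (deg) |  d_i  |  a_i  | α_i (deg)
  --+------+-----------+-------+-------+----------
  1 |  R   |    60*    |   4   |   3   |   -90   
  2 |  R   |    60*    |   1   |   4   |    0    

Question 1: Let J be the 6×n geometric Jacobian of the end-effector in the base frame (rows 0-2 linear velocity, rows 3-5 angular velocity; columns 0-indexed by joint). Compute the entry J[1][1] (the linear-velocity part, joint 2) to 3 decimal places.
axis z_1 = (-0.8660,0.5000,0.0000); lever o_n−o_1 = (0.1340,2.2321,-3.4641)
cross product → J_v[:, 1] = (-1.7321,-3.0000,-2.0000)
J_ω[:, 1] = z_1
entry J[1][1] = -3.0000

-3.000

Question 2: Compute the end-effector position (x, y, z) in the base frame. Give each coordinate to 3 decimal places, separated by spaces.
after link 1: o_1 = (1.5000, 2.5981, 4.0000)
after link 2: o_2 = (1.6340, 4.8301, 0.5359)

1.634 4.830 0.536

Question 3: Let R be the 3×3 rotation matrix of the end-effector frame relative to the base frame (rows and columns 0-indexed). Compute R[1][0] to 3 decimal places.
0.433

End-effector x-axis (col 0 of R) = (0.2500,0.4330,-0.8660)
R[1][0] = 0.4330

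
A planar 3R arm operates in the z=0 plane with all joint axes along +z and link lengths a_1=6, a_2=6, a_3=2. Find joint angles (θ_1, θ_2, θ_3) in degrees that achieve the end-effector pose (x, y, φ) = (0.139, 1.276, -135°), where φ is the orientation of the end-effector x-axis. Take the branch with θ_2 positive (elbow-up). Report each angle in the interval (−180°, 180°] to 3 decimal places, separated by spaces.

wrist centre = target − a_3·(cos φ, sin φ) = (1.5532, 2.6902)
cos θ_2 = (9.6497−6²−6²)/(2·6·6) = -0.8660; θ_2 = 149.9943° (elbow-up)
β = atan2(2.6902,1.5532) = 59.9997°; ψ = atan2(3.0005,0.8041) = 74.9972°
θ_1 = β − ψ = -14.9975°
θ_3 = φ − θ_1 − θ_2 = 90.0031° (wrapped to (-180°,180°])

-14.997 149.994 90.003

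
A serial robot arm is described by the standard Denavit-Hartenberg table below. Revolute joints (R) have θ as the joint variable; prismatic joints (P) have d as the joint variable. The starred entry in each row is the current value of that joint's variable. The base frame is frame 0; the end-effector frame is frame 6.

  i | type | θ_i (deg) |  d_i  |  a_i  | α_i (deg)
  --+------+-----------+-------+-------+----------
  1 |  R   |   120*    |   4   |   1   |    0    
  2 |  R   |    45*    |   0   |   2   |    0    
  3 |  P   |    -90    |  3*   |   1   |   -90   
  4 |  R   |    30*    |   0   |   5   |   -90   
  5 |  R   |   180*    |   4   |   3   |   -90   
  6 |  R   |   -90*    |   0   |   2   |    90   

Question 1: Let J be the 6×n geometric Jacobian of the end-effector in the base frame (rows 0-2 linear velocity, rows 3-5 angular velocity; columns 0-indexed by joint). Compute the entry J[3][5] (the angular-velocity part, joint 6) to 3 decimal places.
-0.966

axis z_5 = (-0.9659,0.2588,0.0000); lever o_n−o_5 = (-0.2588,-0.9659,-1.7321)
cross product → J_v[:, 5] = (-0.4483,-1.6730,1.0000)
J_ω[:, 5] = z_5
entry J[3][5] = -0.9659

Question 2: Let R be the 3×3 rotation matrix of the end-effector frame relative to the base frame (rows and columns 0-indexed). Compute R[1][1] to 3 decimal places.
End-effector y-axis (col 1 of R) = (-0.9659,0.2588,0.0000)
R[1][1] = 0.2588

0.259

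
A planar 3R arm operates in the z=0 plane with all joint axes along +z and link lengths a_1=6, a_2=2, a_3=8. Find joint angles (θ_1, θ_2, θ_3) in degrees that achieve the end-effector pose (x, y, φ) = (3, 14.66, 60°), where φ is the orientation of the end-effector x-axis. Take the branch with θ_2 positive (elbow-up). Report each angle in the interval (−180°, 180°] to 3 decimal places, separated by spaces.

89.996 30.019 -60.015

wrist centre = target − a_3·(cos φ, sin φ) = (-1.0000, 7.7318)
cos θ_2 = (60.7807−6²−2²)/(2·6·2) = 0.8659; θ_2 = 30.0188° (elbow-up)
β = atan2(7.7318,-1.0000) = 97.3695°; ψ = atan2(1.0006,7.7317) = 7.3737°
θ_1 = β − ψ = 89.9958°
θ_3 = φ − θ_1 − θ_2 = -60.0146° (wrapped to (-180°,180°])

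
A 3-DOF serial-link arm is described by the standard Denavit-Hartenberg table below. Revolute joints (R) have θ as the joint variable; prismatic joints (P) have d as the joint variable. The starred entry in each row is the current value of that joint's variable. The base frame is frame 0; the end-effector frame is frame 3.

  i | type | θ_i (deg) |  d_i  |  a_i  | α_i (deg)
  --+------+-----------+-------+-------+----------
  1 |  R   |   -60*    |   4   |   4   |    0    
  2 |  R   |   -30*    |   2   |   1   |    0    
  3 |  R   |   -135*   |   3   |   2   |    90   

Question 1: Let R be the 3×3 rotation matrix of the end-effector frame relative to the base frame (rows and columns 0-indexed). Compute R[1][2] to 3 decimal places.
0.707

End-effector z-axis (col 2 of R) = (0.7071,0.7071,0.0000)
R[1][2] = 0.7071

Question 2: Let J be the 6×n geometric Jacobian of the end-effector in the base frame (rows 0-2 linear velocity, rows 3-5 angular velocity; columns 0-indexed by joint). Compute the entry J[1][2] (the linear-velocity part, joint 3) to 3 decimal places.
-1.414

axis z_2 = (0.0000,0.0000,1.0000); lever o_n−o_2 = (-1.4142,1.4142,3.0000)
cross product → J_v[:, 2] = (-1.4142,-1.4142,0.0000)
J_ω[:, 2] = z_2
entry J[1][2] = -1.4142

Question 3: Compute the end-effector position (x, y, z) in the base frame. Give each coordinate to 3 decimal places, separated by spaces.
after link 1: o_1 = (2.0000, -3.4641, 4.0000)
after link 2: o_2 = (2.0000, -4.4641, 6.0000)
after link 3: o_3 = (0.5858, -3.0499, 9.0000)

0.586 -3.050 9.000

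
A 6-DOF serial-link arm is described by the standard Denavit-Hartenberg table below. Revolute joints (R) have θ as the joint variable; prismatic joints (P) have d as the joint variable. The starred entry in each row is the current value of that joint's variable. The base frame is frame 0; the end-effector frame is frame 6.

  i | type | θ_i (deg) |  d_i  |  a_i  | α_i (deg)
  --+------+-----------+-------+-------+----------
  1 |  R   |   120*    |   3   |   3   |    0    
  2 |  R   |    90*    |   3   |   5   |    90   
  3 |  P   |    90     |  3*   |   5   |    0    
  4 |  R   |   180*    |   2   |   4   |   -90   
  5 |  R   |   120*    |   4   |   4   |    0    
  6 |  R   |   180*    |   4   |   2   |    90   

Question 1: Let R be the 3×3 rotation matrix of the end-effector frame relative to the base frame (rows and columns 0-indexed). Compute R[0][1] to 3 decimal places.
End-effector y-axis (col 1 of R) = (-0.8660,-0.5000,-0.0000)
R[0][1] = -0.8660

-0.866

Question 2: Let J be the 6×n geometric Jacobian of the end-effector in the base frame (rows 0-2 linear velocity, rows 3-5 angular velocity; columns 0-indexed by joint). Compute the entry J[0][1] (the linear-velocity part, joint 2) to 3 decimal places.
axis z_1 = (0.0000,0.0000,1.0000); lever o_n−o_1 = (-12.8923,-3.6699,5.0000)
cross product → J_v[:, 1] = (3.6699,-12.8923,0.0000)
J_ω[:, 1] = z_1
entry J[0][1] = 3.6699

3.670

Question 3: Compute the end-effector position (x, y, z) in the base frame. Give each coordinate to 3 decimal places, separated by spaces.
-14.392 -1.072 8.000

after link 1: o_1 = (-1.5000, 2.5981, 3.0000)
after link 2: o_2 = (-5.8301, 0.0981, 6.0000)
after link 3: o_3 = (-7.3301, 2.6962, 11.0000)
after link 4: o_4 = (-8.3301, 4.4282, 7.0000)
after link 5: o_5 = (-10.0622, -0.5718, 9.0000)
after link 6: o_6 = (-14.3923, -1.0718, 8.0000)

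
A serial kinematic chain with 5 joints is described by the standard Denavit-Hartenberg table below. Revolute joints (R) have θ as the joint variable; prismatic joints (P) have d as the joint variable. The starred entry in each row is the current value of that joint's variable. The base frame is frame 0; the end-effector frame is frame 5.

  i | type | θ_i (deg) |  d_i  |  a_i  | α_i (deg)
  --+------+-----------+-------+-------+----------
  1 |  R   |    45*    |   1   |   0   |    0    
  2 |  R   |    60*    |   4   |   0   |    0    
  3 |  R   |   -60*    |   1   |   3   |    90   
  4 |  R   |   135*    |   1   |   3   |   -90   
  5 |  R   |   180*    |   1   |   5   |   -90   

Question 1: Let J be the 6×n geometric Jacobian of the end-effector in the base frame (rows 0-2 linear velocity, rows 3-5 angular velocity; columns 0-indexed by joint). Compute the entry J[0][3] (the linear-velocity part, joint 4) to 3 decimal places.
1.500

axis z_3 = (0.7071,-0.7071,0.0000); lever o_n−o_3 = (1.2071,-0.2071,-2.1213)
cross product → J_v[:, 3] = (1.5000,1.5000,0.7071)
J_ω[:, 3] = z_3
entry J[0][3] = 1.5000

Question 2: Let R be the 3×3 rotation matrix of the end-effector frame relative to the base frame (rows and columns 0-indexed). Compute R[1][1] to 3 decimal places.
End-effector y-axis (col 1 of R) = (0.5000,0.5000,0.7071)
R[1][1] = 0.5000

0.500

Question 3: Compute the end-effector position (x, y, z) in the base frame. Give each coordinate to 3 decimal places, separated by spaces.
3.328 1.914 3.879

after link 1: o_1 = (0.0000, 0.0000, 1.0000)
after link 2: o_2 = (0.0000, 0.0000, 5.0000)
after link 3: o_3 = (2.1213, 2.1213, 6.0000)
after link 4: o_4 = (1.3284, -0.0858, 8.1213)
after link 5: o_5 = (3.3284, 1.9142, 3.8787)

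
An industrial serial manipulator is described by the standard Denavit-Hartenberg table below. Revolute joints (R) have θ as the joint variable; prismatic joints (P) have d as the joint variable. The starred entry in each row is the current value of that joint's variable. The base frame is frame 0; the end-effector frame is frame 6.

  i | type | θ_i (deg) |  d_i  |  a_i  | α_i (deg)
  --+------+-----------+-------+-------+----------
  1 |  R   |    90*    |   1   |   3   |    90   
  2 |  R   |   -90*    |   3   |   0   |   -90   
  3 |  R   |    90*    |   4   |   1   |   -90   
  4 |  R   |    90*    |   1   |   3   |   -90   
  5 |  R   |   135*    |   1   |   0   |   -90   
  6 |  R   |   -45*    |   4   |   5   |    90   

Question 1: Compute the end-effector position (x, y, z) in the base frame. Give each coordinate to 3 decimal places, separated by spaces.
6.536 9.328 2.328

after link 1: o_1 = (0.0000, 3.0000, 1.0000)
after link 2: o_2 = (3.0000, 3.0000, 1.0000)
after link 3: o_3 = (2.0000, 7.0000, 1.0000)
after link 4: o_4 = (2.0000, 4.0000, 2.0000)
after link 5: o_5 = (3.0000, 4.0000, 2.0000)
after link 6: o_6 = (6.5355, 9.3284, 2.3284)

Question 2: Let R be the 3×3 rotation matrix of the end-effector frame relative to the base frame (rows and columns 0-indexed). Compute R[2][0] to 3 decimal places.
-0.500

End-effector x-axis (col 0 of R) = (0.7071,0.5000,-0.5000)
R[2][0] = -0.5000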